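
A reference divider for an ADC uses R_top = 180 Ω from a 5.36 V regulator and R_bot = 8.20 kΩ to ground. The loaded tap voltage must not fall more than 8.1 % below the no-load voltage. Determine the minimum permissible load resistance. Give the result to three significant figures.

Output resistance R_th = R_top‖R_bot = (180 × 8200)/8380 = 176.1 Ω.
The fractional drop is R_th/(R_th + R_L); requiring this ≤ 0.0810 gives R_L ≥ R_th(1/0.0810 − 1) = 176.1 × 11.35 = 2.00 kΩ.

R_L(min) ≈ 2.00 kΩ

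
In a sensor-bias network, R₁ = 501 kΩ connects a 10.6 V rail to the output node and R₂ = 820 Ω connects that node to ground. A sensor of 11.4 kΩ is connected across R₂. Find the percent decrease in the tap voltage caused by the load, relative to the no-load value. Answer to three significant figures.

6.70 %

The divider's output (Thévenin) resistance is R₁‖R₂ = 818.7 Ω.
Fractional drop under load = R_th/(R_th + R_L) = 818.7 / (818.7 + 11400) = 0.06700.
So the output falls by 6.70 %.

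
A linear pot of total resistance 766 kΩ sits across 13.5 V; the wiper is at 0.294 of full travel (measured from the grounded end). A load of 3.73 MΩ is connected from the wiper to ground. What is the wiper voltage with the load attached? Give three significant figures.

The wiper splits the pot into (1−α)R = 540.8 kΩ above and αR = 225.2 kΩ below.
Lower section ‖ load = 212.4 kΩ.
V_wiper = 13.5 × 212.4/(540.8 + 212.4) = 3.81 V.

V ≈ 3.81 V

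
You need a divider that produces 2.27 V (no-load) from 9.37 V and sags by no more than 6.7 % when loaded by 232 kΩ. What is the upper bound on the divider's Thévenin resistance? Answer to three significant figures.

R_th ≤ 16.7 kΩ

Loading drop = R_th/(R_th + R_L) ≤ 0.0670, so R_th ≤ R_L · ε/(1−ε) = 232 kΩ × 0.0670/0.9330 = 16.7 kΩ.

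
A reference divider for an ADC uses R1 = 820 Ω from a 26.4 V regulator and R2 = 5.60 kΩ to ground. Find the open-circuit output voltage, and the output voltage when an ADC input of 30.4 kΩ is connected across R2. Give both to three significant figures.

Unloaded: 23.0 V; loaded: 22.5 V

Open-circuit: V = 26.4 × 5600/(820 + 5600) = 23.0 V.
With the load, R2 becomes R2‖R_L = 4729 Ω, so V = 26.4 × 4729/5549 = 22.5 V.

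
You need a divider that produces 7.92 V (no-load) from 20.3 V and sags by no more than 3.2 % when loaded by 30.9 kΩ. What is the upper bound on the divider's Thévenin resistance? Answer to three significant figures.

Loading drop = R_th/(R_th + R_L) ≤ 0.0320, so R_th ≤ R_L · ε/(1−ε) = 30.9 kΩ × 0.0320/0.9680 = 1.02 kΩ.
(Any R1, R2 with R2/(R1+R2) = 0.390 and R1‖R2 ≤ 1.02 kΩ will meet the spec.)

R_th ≤ 1.02 kΩ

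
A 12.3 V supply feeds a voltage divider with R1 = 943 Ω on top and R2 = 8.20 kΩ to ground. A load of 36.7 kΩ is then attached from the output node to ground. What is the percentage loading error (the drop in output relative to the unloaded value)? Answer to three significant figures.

2.25 %

The divider's output (Thévenin) resistance is R1‖R2 = 845.7 Ω.
Fractional drop under load = R_th/(R_th + R_L) = 845.7 / (845.7 + 36700) = 0.02253.
So the output falls by 2.25 %.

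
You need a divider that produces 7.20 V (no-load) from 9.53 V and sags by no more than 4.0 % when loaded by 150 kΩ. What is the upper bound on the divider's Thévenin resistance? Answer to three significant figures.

R_th ≤ 6.25 kΩ

Loading drop = R_th/(R_th + R_L) ≤ 0.0400, so R_th ≤ R_L · ε/(1−ε) = 150 kΩ × 0.0400/0.9600 = 6.25 kΩ.
(Any R1, R2 with R2/(R1+R2) = 0.756 and R1‖R2 ≤ 6.25 kΩ will meet the spec.)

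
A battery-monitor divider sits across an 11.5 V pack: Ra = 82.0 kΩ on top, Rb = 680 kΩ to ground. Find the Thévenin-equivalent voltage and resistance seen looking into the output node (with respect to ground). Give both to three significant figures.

V_th is the open-circuit tap voltage: 11.5 × 680/(82.0 + 680) = 10.3 V.
With the supply zeroed, Ra and Rb appear in parallel from the tap: R_th = Ra‖Rb = (82.0 × 680)/762.0 = 73.2 kΩ.

V_th = 10.3 V, R_th = 73.2 kΩ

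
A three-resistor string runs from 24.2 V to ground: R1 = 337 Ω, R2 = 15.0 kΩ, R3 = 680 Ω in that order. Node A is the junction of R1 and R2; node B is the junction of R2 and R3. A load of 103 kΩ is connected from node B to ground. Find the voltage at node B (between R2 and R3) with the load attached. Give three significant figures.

V ≈ 1.02 V

At node B, R3 is in parallel with the load: R3‖R_L = 675.5 Ω.
Below node A the resistance is R2 + (R3‖R_L) = 15680 Ω, so V_A = 24.2 × 15680/16010 = 23.69 V.
Then V_B = V_A × (R3‖R_L)/(R2 + R3‖R_L) = 23.69 × 675.5/15680 = 1.02 V.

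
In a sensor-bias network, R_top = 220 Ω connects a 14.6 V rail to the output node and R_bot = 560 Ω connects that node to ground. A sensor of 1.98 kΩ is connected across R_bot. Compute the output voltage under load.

The load sits in parallel with R_bot: R_bot‖R_L = (560 × 1980) / (560 + 1980) = 436.5 Ω.
V_out = 14.6 × 436.5 / (220 + 436.5) = 14.6 × 436.5/656.5 = 9.71 V.

V_out ≈ 9.71 V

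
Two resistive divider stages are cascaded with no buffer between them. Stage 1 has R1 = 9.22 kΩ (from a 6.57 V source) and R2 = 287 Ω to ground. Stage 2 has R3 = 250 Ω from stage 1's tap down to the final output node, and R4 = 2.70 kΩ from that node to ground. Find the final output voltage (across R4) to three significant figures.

V_out ≈ 0.166 V

Stage 2 presents R3+R4 = 2950 Ω as a load on stage 1's tap.
Stage 1's lower leg becomes R2‖(R3+R4) = 261.6 Ω, so V_mid = 6.57 × 261.6/9482 = 0.1812 V.
Stage 2 is itself unloaded: V_out = V_mid × R4/(R3+R4) = 0.1812 × 2700/2950 = 0.166 V.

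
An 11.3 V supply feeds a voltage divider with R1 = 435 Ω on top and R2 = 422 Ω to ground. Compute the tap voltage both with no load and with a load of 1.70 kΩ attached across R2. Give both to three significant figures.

Open-circuit: V = 11.3 × 422/(435 + 422) = 5.56 V.
With the load, R2 becomes R2‖R_L = 338.1 Ω, so V = 11.3 × 338.1/773.1 = 4.94 V.

Unloaded: 5.56 V; loaded: 4.94 V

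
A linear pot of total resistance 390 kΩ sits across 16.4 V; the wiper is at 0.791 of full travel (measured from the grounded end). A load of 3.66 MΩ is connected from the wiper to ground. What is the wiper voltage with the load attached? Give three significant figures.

V ≈ 12.7 V

The wiper splits the pot into (1−α)R = 81.51 kΩ above and αR = 308.5 kΩ below.
Lower section ‖ load = 284.5 kΩ.
V_wiper = 16.4 × 284.5/(81.51 + 284.5) = 12.7 V.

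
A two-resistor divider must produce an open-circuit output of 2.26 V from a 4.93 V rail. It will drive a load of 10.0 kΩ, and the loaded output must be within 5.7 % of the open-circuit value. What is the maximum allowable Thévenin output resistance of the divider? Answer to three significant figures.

R_th ≤ 604 Ω

Loading drop = R_th/(R_th + R_L) ≤ 0.0570, so R_th ≤ R_L · ε/(1−ε) = 10.0 kΩ × 0.0570/0.9430 = 604 Ω.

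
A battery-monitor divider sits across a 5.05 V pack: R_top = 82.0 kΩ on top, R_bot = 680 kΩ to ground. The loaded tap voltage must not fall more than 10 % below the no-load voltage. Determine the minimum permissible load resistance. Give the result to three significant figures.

Output resistance R_th = R_top‖R_bot = (82.0 × 680)/762.0 = 73.18 kΩ.
The fractional drop is R_th/(R_th + R_L); requiring this ≤ 0.100 gives R_L ≥ R_th(1/0.100 − 1) = 73.18 × 9.000 = 659 kΩ.

R_L(min) ≈ 659 kΩ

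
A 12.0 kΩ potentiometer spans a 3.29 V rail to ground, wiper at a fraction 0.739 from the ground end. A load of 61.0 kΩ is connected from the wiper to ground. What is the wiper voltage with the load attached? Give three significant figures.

V ≈ 2.34 V

The wiper splits the pot into (1−α)R = 3.132 kΩ above and αR = 8.868 kΩ below.
Lower section ‖ load = 7.742 kΩ.
V_wiper = 3.29 × 7.742/(3.132 + 7.742) = 2.34 V.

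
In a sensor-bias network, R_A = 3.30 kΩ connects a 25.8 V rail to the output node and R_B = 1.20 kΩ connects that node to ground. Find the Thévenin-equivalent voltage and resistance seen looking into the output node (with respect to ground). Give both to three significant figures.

V_th = 6.88 V, R_th = 880 Ω

V_th is the open-circuit tap voltage: 25.8 × 1.20/(3.30 + 1.20) = 6.88 V.
With the supply zeroed, R_A and R_B appear in parallel from the tap: R_th = R_A‖R_B = (3.30 × 1.20)/4.500 = 880 Ω.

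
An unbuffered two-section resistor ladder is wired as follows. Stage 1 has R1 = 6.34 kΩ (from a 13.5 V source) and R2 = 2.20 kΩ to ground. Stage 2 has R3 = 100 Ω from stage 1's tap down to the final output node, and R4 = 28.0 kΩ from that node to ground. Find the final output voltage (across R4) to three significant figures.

V_out ≈ 3.28 V

Stage 2 presents R3+R4 = 28100 Ω as a load on stage 1's tap.
Stage 1's lower leg becomes R2‖(R3+R4) = 2040 Ω, so V_mid = 13.5 × 2040/8380 = 3.287 V.
Stage 2 is itself unloaded: V_out = V_mid × R4/(R3+R4) = 3.287 × 28000/28100 = 3.28 V.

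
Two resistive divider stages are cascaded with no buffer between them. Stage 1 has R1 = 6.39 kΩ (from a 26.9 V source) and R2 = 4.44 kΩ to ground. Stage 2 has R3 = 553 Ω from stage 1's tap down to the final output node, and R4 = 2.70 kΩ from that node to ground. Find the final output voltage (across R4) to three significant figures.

V_out ≈ 5.07 V

Stage 2 presents R3+R4 = 3253 Ω as a load on stage 1's tap.
Stage 1's lower leg becomes R2‖(R3+R4) = 1877 Ω, so V_mid = 26.9 × 1877/8267 = 6.109 V.
Stage 2 is itself unloaded: V_out = V_mid × R4/(R3+R4) = 6.109 × 2700/3253 = 5.07 V.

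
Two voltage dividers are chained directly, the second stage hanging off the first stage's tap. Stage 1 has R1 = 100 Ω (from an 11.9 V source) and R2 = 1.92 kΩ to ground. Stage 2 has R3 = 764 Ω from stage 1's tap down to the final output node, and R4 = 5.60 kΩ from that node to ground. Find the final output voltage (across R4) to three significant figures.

Stage 2 presents R3+R4 = 6364 Ω as a load on stage 1's tap.
Stage 1's lower leg becomes R2‖(R3+R4) = 1475 Ω, so V_mid = 11.9 × 1475/1575 = 11.14 V.
Stage 2 is itself unloaded: V_out = V_mid × R4/(R3+R4) = 11.14 × 5600/6364 = 9.81 V.

V_out ≈ 9.81 V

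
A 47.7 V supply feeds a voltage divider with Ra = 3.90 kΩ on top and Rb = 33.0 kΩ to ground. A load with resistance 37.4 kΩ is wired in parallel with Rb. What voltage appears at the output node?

The load sits in parallel with Rb: Rb‖R_L = (33.0 × 37.4) / (33.0 + 37.4) = 17.53 kΩ.
V_out = 47.7 × 17.53 / (3.90 + 17.53) = 47.7 × 17.53/21.43 = 39.0 V.

V_out ≈ 39.0 V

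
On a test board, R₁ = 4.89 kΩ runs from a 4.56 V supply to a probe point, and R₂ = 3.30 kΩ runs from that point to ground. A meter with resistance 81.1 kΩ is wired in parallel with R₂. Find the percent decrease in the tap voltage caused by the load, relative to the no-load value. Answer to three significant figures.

2.37 %

The divider's output (Thévenin) resistance is R₁‖R₂ = 1.970 kΩ.
Fractional drop under load = R_th/(R_th + R_L) = 1.970 / (1.970 + 81.1) = 0.02372.
So the output falls by 2.37 %.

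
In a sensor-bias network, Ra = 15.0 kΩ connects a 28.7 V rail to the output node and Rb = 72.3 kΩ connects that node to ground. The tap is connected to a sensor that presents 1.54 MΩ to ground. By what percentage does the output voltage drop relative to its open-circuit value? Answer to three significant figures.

The divider's output (Thévenin) resistance is Ra‖Rb = 12.42 kΩ.
Fractional drop under load = R_th/(R_th + R_L) = 12.42 / (12.42 + 1540) = 0.008002.
So the output falls by 0.800 %.

0.800 %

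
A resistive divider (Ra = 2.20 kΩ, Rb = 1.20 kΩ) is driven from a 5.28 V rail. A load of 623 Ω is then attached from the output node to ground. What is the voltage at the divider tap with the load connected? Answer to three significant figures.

V_out ≈ 0.830 V

The load sits in parallel with Rb: Rb‖R_L = (1200 × 623) / (1200 + 623) = 410.1 Ω.
V_out = 5.28 × 410.1 / (2200 + 410.1) = 5.28 × 410.1/2610 = 0.830 V.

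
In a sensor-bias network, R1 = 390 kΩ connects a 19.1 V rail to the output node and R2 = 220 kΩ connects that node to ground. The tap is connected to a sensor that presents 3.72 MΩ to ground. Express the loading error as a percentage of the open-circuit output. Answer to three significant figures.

3.64 %

The divider's output (Thévenin) resistance is R1‖R2 = 140.7 kΩ.
Fractional drop under load = R_th/(R_th + R_L) = 140.7 / (140.7 + 3720) = 0.03643.
So the output falls by 3.64 %.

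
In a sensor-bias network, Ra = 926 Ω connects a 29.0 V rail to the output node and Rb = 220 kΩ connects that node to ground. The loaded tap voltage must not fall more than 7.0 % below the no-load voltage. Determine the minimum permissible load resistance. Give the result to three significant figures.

R_L(min) ≈ 12.3 kΩ

Output resistance R_th = Ra‖Rb = (926 × 220000)/220900 = 922.1 Ω.
The fractional drop is R_th/(R_th + R_L); requiring this ≤ 0.0700 gives R_L ≥ R_th(1/0.0700 − 1) = 922.1 × 13.29 = 12.3 kΩ.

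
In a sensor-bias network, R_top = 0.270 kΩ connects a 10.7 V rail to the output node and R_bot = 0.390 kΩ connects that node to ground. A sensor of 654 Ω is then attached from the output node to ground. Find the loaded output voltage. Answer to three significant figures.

The load sits in parallel with R_bot: R_bot‖R_L = (390 × 654) / (390 + 654) = 244.3 Ω.
V_out = 10.7 × 244.3 / (270 + 244.3) = 10.7 × 244.3/514.3 = 5.08 V.

V_out ≈ 5.08 V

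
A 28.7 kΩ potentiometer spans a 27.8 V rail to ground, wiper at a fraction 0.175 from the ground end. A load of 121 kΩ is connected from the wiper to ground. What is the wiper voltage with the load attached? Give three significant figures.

The wiper splits the pot into (1−α)R = 23.68 kΩ above and αR = 5.022 kΩ below.
Lower section ‖ load = 4.822 kΩ.
V_wiper = 27.8 × 4.822/(23.68 + 4.822) = 4.70 V.

V ≈ 4.70 V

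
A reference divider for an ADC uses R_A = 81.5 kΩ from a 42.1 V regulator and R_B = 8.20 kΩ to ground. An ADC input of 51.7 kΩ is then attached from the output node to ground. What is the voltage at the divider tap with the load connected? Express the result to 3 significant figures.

V_out ≈ 3.36 V

The load sits in parallel with R_B: R_B‖R_L = (8.20 × 51.7) / (8.20 + 51.7) = 7.077 kΩ.
V_out = 42.1 × 7.077 / (81.5 + 7.077) = 42.1 × 7.077/88.58 = 3.36 V.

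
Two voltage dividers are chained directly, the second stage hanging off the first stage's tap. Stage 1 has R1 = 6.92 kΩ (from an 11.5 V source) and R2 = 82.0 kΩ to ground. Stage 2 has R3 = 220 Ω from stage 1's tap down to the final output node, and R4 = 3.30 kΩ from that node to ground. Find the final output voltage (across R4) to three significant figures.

V_out ≈ 3.53 V

Stage 2 presents R3+R4 = 3520 Ω as a load on stage 1's tap.
Stage 1's lower leg becomes R2‖(R3+R4) = 3375 Ω, so V_mid = 11.5 × 3375/10300 = 3.770 V.
Stage 2 is itself unloaded: V_out = V_mid × R4/(R3+R4) = 3.770 × 3300/3520 = 3.53 V.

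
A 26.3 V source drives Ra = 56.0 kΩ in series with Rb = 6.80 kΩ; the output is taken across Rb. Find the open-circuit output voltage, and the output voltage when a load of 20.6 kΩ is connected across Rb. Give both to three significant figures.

Unloaded: 2.85 V; loaded: 2.20 V

Open-circuit: V = 26.3 × 6.80/(56.0 + 6.80) = 2.85 V.
With the load, Rb becomes Rb‖R_L = 5.112 kΩ, so V = 26.3 × 5.112/61.11 = 2.20 V.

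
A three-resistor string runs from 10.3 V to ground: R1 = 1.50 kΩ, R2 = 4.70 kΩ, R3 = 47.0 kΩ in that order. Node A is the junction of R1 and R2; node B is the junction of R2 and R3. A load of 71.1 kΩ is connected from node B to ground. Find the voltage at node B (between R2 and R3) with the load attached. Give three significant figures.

At node B, R3 is in parallel with the load: R3‖R_L = 28.30 kΩ.
Below node A the resistance is R2 + (R3‖R_L) = 33.00 kΩ, so V_A = 10.3 × 33.00/34.50 = 9.852 V.
Then V_B = V_A × (R3‖R_L)/(R2 + R3‖R_L) = 9.852 × 28.30/33.00 = 8.45 V.

V ≈ 8.45 V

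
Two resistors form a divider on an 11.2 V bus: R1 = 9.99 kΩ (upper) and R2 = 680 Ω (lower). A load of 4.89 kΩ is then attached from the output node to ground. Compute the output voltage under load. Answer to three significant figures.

The load sits in parallel with R2: R2‖R_L = (680 × 4890) / (680 + 4890) = 597.0 Ω.
V_out = 11.2 × 597.0 / (9990 + 597.0) = 11.2 × 597.0/10590 = 0.632 V.

V_out ≈ 0.632 V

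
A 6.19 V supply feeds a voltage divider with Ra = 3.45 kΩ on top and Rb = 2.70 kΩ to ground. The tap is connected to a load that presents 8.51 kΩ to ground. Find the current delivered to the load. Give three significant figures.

I_L ≈ 0.271 mA

Rb‖R_L = 2.050 kΩ; V_out = 6.19 × 2.050/5.500 = 2.307 V.
I_L = V_out / R_L = 2.307 / 8.51 kΩ = 0.271 mA.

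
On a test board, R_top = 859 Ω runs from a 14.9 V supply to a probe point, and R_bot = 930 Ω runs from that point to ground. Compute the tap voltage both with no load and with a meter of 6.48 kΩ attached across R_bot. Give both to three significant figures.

Open-circuit: V = 14.9 × 930/(859 + 930) = 7.75 V.
With the load, R_bot becomes R_bot‖R_L = 813.3 Ω, so V = 14.9 × 813.3/1672 = 7.25 V.

Unloaded: 7.75 V; loaded: 7.25 V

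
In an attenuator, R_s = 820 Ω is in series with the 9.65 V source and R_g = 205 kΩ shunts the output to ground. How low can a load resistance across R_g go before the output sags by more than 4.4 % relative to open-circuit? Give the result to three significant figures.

Output resistance R_th = R_s‖R_g = (820 × 205000)/205800 = 816.7 Ω.
The fractional drop is R_th/(R_th + R_L); requiring this ≤ 0.0440 gives R_L ≥ R_th(1/0.0440 − 1) = 816.7 × 21.73 = 17.7 kΩ.

R_L(min) ≈ 17.7 kΩ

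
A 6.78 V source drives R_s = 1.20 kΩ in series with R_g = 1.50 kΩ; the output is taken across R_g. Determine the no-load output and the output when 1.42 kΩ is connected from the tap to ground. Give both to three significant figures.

Open-circuit: V = 6.78 × 1.50/(1.20 + 1.50) = 3.77 V.
With the load, R_g becomes R_g‖R_L = 0.7295 kΩ, so V = 6.78 × 0.7295/1.929 = 2.56 V.

Unloaded: 3.77 V; loaded: 2.56 V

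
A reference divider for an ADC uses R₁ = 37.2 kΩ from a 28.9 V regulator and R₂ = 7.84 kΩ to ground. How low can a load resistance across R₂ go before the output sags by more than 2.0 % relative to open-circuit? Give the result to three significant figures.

R_L(min) ≈ 317 kΩ

Output resistance R_th = R₁‖R₂ = (37.2 × 7.84)/45.04 = 6.475 kΩ.
The fractional drop is R_th/(R_th + R_L); requiring this ≤ 0.0200 gives R_L ≥ R_th(1/0.0200 − 1) = 6.475 × 49.00 = 317 kΩ.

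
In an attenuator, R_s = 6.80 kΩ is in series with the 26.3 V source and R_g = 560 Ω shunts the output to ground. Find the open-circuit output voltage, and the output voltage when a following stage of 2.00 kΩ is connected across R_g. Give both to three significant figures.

Unloaded: 2.00 V; loaded: 1.59 V

Open-circuit: V = 26.3 × 560/(6800 + 560) = 2.00 V.
With the load, R_g becomes R_g‖R_L = 437.5 Ω, so V = 26.3 × 437.5/7238 = 1.59 V.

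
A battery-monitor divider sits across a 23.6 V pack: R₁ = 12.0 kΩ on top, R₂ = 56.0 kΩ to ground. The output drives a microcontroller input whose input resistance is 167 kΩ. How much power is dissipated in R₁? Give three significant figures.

Total resistance from the source is R₁ + (R₂‖R_L) = 53.94 kΩ, so I = 23.6/53.94 kΩ = 0.4375 mA.
P = I²·R₁ = (0.4375 mA)² × 12.0 kΩ = 2.30 mW.

P ≈ 2.30 mW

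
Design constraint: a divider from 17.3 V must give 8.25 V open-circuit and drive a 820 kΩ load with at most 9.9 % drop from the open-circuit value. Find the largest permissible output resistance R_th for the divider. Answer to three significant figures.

R_th ≤ 90.1 kΩ

Loading drop = R_th/(R_th + R_L) ≤ 0.0990, so R_th ≤ R_L · ε/(1−ε) = 820 kΩ × 0.0990/0.9010 = 90.1 kΩ.
(Any R1, R2 with R2/(R1+R2) = 0.477 and R1‖R2 ≤ 90.1 kΩ will meet the spec.)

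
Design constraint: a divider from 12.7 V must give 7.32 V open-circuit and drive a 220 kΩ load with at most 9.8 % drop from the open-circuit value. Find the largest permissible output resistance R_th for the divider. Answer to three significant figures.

R_th ≤ 23.9 kΩ

Loading drop = R_th/(R_th + R_L) ≤ 0.0980, so R_th ≤ R_L · ε/(1−ε) = 220 kΩ × 0.0980/0.9020 = 23.9 kΩ.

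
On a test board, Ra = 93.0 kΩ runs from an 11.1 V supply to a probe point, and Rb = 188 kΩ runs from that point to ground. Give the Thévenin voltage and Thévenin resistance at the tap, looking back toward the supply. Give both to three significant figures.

V_th is the open-circuit tap voltage: 11.1 × 188/(93.0 + 188) = 7.43 V.
With the supply zeroed, Ra and Rb appear in parallel from the tap: R_th = Ra‖Rb = (93.0 × 188)/281.0 = 62.2 kΩ.

V_th = 7.43 V, R_th = 62.2 kΩ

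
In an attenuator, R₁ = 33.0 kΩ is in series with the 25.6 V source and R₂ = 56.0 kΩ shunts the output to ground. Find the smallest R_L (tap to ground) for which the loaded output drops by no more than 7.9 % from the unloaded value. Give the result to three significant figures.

R_L(min) ≈ 242 kΩ

Output resistance R_th = R₁‖R₂ = (33.0 × 56.0)/89.00 = 20.76 kΩ.
The fractional drop is R_th/(R_th + R_L); requiring this ≤ 0.0790 gives R_L ≥ R_th(1/0.0790 − 1) = 20.76 × 11.66 = 242 kΩ.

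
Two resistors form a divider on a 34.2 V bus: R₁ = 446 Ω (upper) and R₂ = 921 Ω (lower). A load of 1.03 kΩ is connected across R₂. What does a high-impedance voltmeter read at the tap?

V_out ≈ 17.8 V

The load sits in parallel with R₂: R₂‖R_L = (921 × 1030) / (921 + 1030) = 486.2 Ω.
V_out = 34.2 × 486.2 / (446 + 486.2) = 34.2 × 486.2/932.2 = 17.8 V.
(Unloaded it would have been 23.0 V.)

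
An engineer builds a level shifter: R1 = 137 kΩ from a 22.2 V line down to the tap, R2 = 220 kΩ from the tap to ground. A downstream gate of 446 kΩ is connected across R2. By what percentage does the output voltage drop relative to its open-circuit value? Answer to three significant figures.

The divider's output (Thévenin) resistance is R1‖R2 = 84.43 kΩ.
Fractional drop under load = R_th/(R_th + R_L) = 84.43 / (84.43 + 446) = 0.1592.
So the output falls by 15.9 %.

15.9 %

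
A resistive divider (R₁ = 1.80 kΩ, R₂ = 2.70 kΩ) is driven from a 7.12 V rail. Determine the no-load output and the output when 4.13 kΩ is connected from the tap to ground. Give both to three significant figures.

Open-circuit: V = 7.12 × 2.70/(1.80 + 2.70) = 4.27 V.
With the load, R₂ becomes R₂‖R_L = 1.633 kΩ, so V = 7.12 × 1.633/3.433 = 3.39 V.

Unloaded: 4.27 V; loaded: 3.39 V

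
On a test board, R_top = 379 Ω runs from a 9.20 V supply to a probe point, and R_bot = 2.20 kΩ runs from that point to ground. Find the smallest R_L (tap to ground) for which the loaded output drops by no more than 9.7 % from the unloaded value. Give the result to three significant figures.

R_L(min) ≈ 3.01 kΩ

Output resistance R_th = R_top‖R_bot = (379 × 2200)/2579 = 323.3 Ω.
The fractional drop is R_th/(R_th + R_L); requiring this ≤ 0.0970 gives R_L ≥ R_th(1/0.0970 − 1) = 323.3 × 9.309 = 3.01 kΩ.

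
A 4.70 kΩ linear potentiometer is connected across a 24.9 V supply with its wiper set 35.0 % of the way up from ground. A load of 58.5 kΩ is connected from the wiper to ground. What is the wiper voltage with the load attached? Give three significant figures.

The wiper splits the pot into (1−α)R = 3.055 kΩ above and αR = 1.645 kΩ below.
Lower section ‖ load = 1.600 kΩ.
V_wiper = 24.9 × 1.600/(3.055 + 1.600) = 8.56 V.

V ≈ 8.56 V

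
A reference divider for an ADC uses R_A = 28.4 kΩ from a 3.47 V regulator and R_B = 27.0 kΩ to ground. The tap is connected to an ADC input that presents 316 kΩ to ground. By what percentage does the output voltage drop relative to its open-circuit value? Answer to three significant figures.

The divider's output (Thévenin) resistance is R_A‖R_B = 13.84 kΩ.
Fractional drop under load = R_th/(R_th + R_L) = 13.84 / (13.84 + 316) = 0.04196.
So the output falls by 4.20 %.

4.20 %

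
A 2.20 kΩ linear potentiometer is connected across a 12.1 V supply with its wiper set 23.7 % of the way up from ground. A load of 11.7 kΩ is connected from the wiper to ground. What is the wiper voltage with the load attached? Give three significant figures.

The wiper splits the pot into (1−α)R = 1679 Ω above and αR = 521.4 Ω below.
Lower section ‖ load = 499.2 Ω.
V_wiper = 12.1 × 499.2/(1679 + 499.2) = 2.77 V.

V ≈ 2.77 V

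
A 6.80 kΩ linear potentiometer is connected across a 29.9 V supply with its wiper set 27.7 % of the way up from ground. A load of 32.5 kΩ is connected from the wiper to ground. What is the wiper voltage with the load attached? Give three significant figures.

The wiper splits the pot into (1−α)R = 4.916 kΩ above and αR = 1.884 kΩ below.
Lower section ‖ load = 1.780 kΩ.
V_wiper = 29.9 × 1.780/(4.916 + 1.780) = 7.95 V.

V ≈ 7.95 V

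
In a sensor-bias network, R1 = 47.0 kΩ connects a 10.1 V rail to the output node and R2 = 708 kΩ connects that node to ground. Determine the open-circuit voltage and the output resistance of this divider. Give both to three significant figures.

V_th = 9.47 V, R_th = 44.1 kΩ

V_th is the open-circuit tap voltage: 10.1 × 708/(47.0 + 708) = 9.47 V.
With the supply zeroed, R1 and R2 appear in parallel from the tap: R_th = R1‖R2 = (47.0 × 708)/755.0 = 44.1 kΩ.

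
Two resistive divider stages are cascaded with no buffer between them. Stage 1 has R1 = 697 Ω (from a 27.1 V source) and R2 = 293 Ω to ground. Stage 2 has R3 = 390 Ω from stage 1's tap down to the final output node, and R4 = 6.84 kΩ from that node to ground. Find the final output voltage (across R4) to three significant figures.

V_out ≈ 7.38 V

Stage 2 presents R3+R4 = 7230 Ω as a load on stage 1's tap.
Stage 1's lower leg becomes R2‖(R3+R4) = 281.6 Ω, so V_mid = 27.1 × 281.6/978.6 = 7.798 V.
Stage 2 is itself unloaded: V_out = V_mid × R4/(R3+R4) = 7.798 × 6840/7230 = 7.38 V.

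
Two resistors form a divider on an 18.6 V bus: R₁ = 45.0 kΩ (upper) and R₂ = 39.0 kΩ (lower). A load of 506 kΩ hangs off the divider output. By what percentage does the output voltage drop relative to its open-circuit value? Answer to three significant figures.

3.97 %

The divider's output (Thévenin) resistance is R₁‖R₂ = 20.89 kΩ.
Fractional drop under load = R_th/(R_th + R_L) = 20.89 / (20.89 + 506) = 0.03965.
So the output falls by 3.97 %.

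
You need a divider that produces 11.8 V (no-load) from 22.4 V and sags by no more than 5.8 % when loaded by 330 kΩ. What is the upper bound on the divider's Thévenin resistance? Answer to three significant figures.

R_th ≤ 20.3 kΩ

Loading drop = R_th/(R_th + R_L) ≤ 0.0580, so R_th ≤ R_L · ε/(1−ε) = 330 kΩ × 0.0580/0.9420 = 20.3 kΩ.
(Any R1, R2 with R2/(R1+R2) = 0.527 and R1‖R2 ≤ 20.3 kΩ will meet the spec.)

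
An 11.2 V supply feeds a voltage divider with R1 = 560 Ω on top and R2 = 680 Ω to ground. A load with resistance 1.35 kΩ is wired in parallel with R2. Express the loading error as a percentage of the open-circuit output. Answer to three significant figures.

The divider's output (Thévenin) resistance is R1‖R2 = 307.1 Ω.
Fractional drop under load = R_th/(R_th + R_L) = 307.1 / (307.1 + 1350) = 0.1853.
So the output falls by 18.5 %.

18.5 %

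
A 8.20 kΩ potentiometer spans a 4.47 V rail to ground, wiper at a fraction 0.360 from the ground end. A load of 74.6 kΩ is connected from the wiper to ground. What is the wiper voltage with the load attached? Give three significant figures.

V ≈ 1.57 V

The wiper splits the pot into (1−α)R = 5.248 kΩ above and αR = 2.952 kΩ below.
Lower section ‖ load = 2.840 kΩ.
V_wiper = 4.47 × 2.840/(5.248 + 2.840) = 1.57 V.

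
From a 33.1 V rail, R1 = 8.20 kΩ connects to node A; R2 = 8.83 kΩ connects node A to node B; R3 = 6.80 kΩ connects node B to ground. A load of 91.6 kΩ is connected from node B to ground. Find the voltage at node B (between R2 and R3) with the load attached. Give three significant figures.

V ≈ 8.97 V

At node B, R3 is in parallel with the load: R3‖R_L = 6.330 kΩ.
Below node A the resistance is R2 + (R3‖R_L) = 15.16 kΩ, so V_A = 33.1 × 15.16/23.36 = 21.48 V.
Then V_B = V_A × (R3‖R_L)/(R2 + R3‖R_L) = 21.48 × 6.330/15.16 = 8.97 V.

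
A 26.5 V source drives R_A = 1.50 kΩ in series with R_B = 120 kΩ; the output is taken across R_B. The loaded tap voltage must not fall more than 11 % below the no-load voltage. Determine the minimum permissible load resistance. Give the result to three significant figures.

R_L(min) ≈ 12.0 kΩ

Output resistance R_th = R_A‖R_B = (1.50 × 120)/121.5 = 1.481 kΩ.
The fractional drop is R_th/(R_th + R_L); requiring this ≤ 0.110 gives R_L ≥ R_th(1/0.110 − 1) = 1.481 × 8.091 = 12.0 kΩ.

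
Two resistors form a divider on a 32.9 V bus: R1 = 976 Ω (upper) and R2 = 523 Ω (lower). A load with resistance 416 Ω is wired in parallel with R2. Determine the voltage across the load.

V_out ≈ 6.31 V

The load sits in parallel with R2: R2‖R_L = (523 × 416) / (523 + 416) = 231.7 Ω.
V_out = 32.9 × 231.7 / (976 + 231.7) = 32.9 × 231.7/1208 = 6.31 V.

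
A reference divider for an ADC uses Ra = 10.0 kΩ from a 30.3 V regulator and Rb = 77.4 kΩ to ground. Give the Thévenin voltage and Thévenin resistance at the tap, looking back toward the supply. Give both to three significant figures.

V_th = 26.8 V, R_th = 8.86 kΩ

V_th is the open-circuit tap voltage: 30.3 × 77.4/(10.0 + 77.4) = 26.8 V.
With the supply zeroed, Ra and Rb appear in parallel from the tap: R_th = Ra‖Rb = (10.0 × 77.4)/87.40 = 8.86 kΩ.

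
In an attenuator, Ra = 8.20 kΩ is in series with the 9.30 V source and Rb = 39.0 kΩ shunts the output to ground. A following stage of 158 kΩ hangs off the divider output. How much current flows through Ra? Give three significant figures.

Rb‖R_L = 31.28 kΩ, so the source sees Ra + Rb‖R_L = 39.48 kΩ.
I = 9.30 V / 39.48 kΩ = 0.236 mA.

I ≈ 0.236 mA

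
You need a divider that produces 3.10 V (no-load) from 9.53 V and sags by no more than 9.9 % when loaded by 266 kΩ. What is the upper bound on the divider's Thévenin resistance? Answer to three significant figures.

Loading drop = R_th/(R_th + R_L) ≤ 0.0990, so R_th ≤ R_L · ε/(1−ε) = 266 kΩ × 0.0990/0.9010 = 29.2 kΩ.
(Any R1, R2 with R2/(R1+R2) = 0.325 and R1‖R2 ≤ 29.2 kΩ will meet the spec.)

R_th ≤ 29.2 kΩ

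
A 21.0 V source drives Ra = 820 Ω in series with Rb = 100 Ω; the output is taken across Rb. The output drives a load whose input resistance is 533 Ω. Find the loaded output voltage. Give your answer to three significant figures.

V_out ≈ 1.96 V

The load sits in parallel with Rb: Rb‖R_L = (100 × 533) / (100 + 533) = 84.20 Ω.
V_out = 21.0 × 84.20 / (820 + 84.20) = 21.0 × 84.20/904.2 = 1.96 V.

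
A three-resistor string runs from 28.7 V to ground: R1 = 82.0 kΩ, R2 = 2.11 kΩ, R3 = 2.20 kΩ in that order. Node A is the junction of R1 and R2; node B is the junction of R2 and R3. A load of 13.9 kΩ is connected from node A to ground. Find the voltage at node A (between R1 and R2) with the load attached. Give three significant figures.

V ≈ 1.11 V

Below node A the series string R2+R3 = 4.310 kΩ sits in parallel with the 13.9 kΩ load: 3.290 kΩ.
V_A = 28.7 × 3.290/(82.0 + 3.290) = 1.11 V.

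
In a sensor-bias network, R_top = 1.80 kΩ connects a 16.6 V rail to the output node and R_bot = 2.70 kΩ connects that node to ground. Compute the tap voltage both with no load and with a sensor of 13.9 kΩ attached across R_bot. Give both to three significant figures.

Unloaded: 9.96 V; loaded: 9.24 V

Open-circuit: V = 16.6 × 2.70/(1.80 + 2.70) = 9.96 V.
With the load, R_bot becomes R_bot‖R_L = 2.261 kΩ, so V = 16.6 × 2.261/4.061 = 9.24 V.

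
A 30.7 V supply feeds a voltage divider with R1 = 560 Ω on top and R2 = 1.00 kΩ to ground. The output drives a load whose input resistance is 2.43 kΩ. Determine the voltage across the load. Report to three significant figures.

V_out ≈ 17.1 V

The load sits in parallel with R2: R2‖R_L = (1000 × 2430) / (1000 + 2430) = 708.5 Ω.
V_out = 30.7 × 708.5 / (560 + 708.5) = 30.7 × 708.5/1268 = 17.1 V.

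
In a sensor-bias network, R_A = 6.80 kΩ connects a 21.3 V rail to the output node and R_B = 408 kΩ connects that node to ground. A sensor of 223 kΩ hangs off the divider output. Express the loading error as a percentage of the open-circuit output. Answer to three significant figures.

2.91 %

The divider's output (Thévenin) resistance is R_A‖R_B = 6.689 kΩ.
Fractional drop under load = R_th/(R_th + R_L) = 6.689 / (6.689 + 223) = 0.02912.
So the output falls by 2.91 %.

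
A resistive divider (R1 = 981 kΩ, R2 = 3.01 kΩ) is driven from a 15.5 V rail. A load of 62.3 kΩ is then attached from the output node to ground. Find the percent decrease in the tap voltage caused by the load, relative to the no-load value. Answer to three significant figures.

4.60 %

The divider's output (Thévenin) resistance is R1‖R2 = 3.001 kΩ.
Fractional drop under load = R_th/(R_th + R_L) = 3.001 / (3.001 + 62.3) = 0.04595.
So the output falls by 4.60 %.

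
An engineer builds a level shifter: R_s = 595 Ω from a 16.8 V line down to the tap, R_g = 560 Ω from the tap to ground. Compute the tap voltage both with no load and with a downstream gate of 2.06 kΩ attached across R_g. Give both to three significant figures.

Open-circuit: V = 16.8 × 560/(595 + 560) = 8.15 V.
With the load, R_g becomes R_g‖R_L = 440.3 Ω, so V = 16.8 × 440.3/1035 = 7.14 V.

Unloaded: 8.15 V; loaded: 7.14 V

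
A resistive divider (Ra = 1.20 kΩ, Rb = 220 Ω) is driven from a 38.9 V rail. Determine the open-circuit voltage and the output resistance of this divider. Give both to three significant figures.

V_th = 6.03 V, R_th = 186 Ω

V_th is the open-circuit tap voltage: 38.9 × 220/(1200 + 220) = 6.03 V.
With the supply zeroed, Ra and Rb appear in parallel from the tap: R_th = Ra‖Rb = (1200 × 220)/1420 = 186 Ω.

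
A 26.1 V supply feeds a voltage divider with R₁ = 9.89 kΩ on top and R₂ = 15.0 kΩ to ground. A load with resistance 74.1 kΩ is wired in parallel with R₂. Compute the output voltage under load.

V_out ≈ 14.6 V

The load sits in parallel with R₂: R₂‖R_L = (15.0 × 74.1) / (15.0 + 74.1) = 12.47 kΩ.
V_out = 26.1 × 12.47 / (9.89 + 12.47) = 26.1 × 12.47/22.36 = 14.6 V.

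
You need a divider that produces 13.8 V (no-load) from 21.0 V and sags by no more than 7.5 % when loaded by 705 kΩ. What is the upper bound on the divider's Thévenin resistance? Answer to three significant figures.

Loading drop = R_th/(R_th + R_L) ≤ 0.0750, so R_th ≤ R_L · ε/(1−ε) = 705 kΩ × 0.0750/0.9250 = 57.2 kΩ.
(Any R1, R2 with R2/(R1+R2) = 0.657 and R1‖R2 ≤ 57.2 kΩ will meet the spec.)

R_th ≤ 57.2 kΩ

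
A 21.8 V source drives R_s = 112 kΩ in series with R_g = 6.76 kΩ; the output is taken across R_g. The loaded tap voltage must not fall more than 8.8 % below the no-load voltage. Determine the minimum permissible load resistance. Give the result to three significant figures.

R_L(min) ≈ 66.1 kΩ

Output resistance R_th = R_s‖R_g = (112 × 6.76)/118.8 = 6.375 kΩ.
The fractional drop is R_th/(R_th + R_L); requiring this ≤ 0.0880 gives R_L ≥ R_th(1/0.0880 − 1) = 6.375 × 10.36 = 66.1 kΩ.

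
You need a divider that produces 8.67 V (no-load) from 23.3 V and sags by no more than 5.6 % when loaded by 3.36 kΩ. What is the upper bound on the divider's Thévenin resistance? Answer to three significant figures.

R_th ≤ 199 Ω

Loading drop = R_th/(R_th + R_L) ≤ 0.0560, so R_th ≤ R_L · ε/(1−ε) = 3.36 kΩ × 0.0560/0.9440 = 199 Ω.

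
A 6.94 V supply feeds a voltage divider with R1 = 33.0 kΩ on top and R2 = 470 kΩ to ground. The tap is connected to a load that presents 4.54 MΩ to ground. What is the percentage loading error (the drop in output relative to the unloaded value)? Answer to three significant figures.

0.675 %

The divider's output (Thévenin) resistance is R1‖R2 = 30.83 kΩ.
Fractional drop under load = R_th/(R_th + R_L) = 30.83 / (30.83 + 4540) = 0.006746.
So the output falls by 0.675 %.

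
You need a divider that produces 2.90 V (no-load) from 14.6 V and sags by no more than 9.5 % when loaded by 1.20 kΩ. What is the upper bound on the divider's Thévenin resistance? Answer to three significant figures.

Loading drop = R_th/(R_th + R_L) ≤ 0.0950, so R_th ≤ R_L · ε/(1−ε) = 1.20 kΩ × 0.0950/0.9050 = 126 Ω.
(Any R1, R2 with R2/(R1+R2) = 0.199 and R1‖R2 ≤ 126 Ω will meet the spec.)

R_th ≤ 126 Ω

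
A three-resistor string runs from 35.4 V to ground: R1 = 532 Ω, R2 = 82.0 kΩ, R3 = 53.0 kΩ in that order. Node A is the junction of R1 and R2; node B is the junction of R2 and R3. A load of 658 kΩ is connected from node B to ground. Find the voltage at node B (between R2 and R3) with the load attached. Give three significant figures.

At node B, R3 is in parallel with the load: R3‖R_L = 49050 Ω.
Below node A the resistance is R2 + (R3‖R_L) = 131000 Ω, so V_A = 35.4 × 131000/131600 = 35.26 V.
Then V_B = V_A × (R3‖R_L)/(R2 + R3‖R_L) = 35.26 × 49050/131000 = 13.2 V.

V ≈ 13.2 V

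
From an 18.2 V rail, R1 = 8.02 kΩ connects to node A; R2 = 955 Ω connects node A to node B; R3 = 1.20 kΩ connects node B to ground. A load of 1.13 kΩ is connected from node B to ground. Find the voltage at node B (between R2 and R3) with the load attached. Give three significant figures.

At node B, R3 is in parallel with the load: R3‖R_L = 582.0 Ω.
Below node A the resistance is R2 + (R3‖R_L) = 1537 Ω, so V_A = 18.2 × 1537/9557 = 2.927 V.
Then V_B = V_A × (R3‖R_L)/(R2 + R3‖R_L) = 2.927 × 582.0/1537 = 1.11 V.

V ≈ 1.11 V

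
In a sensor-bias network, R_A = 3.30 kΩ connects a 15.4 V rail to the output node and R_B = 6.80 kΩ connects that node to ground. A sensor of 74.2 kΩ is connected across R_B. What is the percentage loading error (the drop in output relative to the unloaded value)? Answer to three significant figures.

The divider's output (Thévenin) resistance is R_A‖R_B = 2.222 kΩ.
Fractional drop under load = R_th/(R_th + R_L) = 2.222 / (2.222 + 74.2) = 0.02907.
So the output falls by 2.91 %.

2.91 %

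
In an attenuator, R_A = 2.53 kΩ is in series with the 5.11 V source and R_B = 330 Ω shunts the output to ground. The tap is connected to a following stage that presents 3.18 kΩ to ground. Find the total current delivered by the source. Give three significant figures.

I ≈ 1.81 mA

R_B‖R_L = 299.0 Ω, so the source sees R_A + R_B‖R_L = 2829 Ω.
I = 5.11 V / 2829 Ω = 1.81 mA.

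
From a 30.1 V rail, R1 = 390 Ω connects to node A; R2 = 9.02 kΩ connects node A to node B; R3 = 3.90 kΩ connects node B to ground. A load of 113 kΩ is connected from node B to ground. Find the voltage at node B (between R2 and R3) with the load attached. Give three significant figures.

At node B, R3 is in parallel with the load: R3‖R_L = 3770 Ω.
Below node A the resistance is R2 + (R3‖R_L) = 12790 Ω, so V_A = 30.1 × 12790/13180 = 29.21 V.
Then V_B = V_A × (R3‖R_L)/(R2 + R3‖R_L) = 29.21 × 3770/12790 = 8.61 V.

V ≈ 8.61 V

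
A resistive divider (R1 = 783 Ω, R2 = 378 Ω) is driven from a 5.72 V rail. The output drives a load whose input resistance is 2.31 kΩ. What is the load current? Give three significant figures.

R2‖R_L = 324.8 Ω; V_out = 5.72 × 324.8/1108 = 1.677 V.
I_L = V_out / R_L = 1.677 / 2.31 kΩ = 0.726 mA.

I_L ≈ 0.726 mA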